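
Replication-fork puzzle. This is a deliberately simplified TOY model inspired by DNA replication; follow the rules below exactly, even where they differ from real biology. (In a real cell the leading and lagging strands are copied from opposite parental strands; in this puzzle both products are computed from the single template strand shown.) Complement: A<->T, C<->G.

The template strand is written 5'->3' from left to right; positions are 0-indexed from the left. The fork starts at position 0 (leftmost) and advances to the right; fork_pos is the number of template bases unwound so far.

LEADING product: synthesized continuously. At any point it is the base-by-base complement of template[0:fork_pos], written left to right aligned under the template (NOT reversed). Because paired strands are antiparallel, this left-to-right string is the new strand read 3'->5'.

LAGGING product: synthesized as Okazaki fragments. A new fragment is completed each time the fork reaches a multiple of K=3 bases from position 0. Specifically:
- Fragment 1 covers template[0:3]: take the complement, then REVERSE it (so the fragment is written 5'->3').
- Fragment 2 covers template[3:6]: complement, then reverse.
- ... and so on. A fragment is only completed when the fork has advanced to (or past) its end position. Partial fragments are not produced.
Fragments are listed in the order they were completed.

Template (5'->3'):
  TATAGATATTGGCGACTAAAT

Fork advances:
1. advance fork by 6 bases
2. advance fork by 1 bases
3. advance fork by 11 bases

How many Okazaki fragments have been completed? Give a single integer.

Answer: 6

Derivation:
Step 1: advance 6 -> fork_pos = 0 + 6 = 6. Reached multiple(s) of 3: 3, 6 -> fragments 1-2 completed (2 total).
Step 2: advance 1 -> fork_pos = 6 + 1 = 7. Next multiple of 3 is 9 (not reached); still 2 fragment(s).
Step 3: advance 11 -> fork_pos = 7 + 11 = 18. Reached multiple(s) of 3: 9, 12, 15, 18 -> fragments 3-6 completed (6 total).
Check: final fork_pos = 18; the multiples of 3 that are <= 18 are 3..18 -> 18 // 3 = 6 completed fragment(s).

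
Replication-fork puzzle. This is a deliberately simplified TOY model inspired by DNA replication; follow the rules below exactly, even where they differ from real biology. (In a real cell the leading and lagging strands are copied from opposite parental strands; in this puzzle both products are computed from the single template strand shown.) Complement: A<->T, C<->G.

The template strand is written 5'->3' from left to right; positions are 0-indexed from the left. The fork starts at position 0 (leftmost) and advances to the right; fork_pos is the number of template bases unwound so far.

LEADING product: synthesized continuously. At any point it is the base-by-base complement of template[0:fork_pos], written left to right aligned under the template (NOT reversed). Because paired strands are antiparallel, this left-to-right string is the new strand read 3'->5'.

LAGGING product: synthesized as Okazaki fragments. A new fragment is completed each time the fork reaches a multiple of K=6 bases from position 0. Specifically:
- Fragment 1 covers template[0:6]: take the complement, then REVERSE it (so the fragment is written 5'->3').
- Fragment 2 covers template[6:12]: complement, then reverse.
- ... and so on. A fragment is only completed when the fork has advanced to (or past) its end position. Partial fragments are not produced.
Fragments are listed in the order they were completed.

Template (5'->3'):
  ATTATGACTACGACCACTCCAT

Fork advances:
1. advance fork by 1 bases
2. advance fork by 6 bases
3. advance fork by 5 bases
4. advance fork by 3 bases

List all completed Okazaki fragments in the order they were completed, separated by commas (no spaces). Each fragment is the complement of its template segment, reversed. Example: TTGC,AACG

Answer: CATAAT,CGTAGT

Derivation:
Step 1: advance 1 -> fork_pos = 0 + 1 = 1. Next multiple of 6 is 6 (not reached); still 0 fragment(s).
Step 2: advance 6 -> fork_pos = 1 + 6 = 7. Reached multiple(s) of 6: 6 -> fragment 1 completed (1 total).
Step 3: advance 5 -> fork_pos = 7 + 5 = 12. Reached multiple(s) of 6: 12 -> fragment 2 completed (2 total).
Step 4: advance 3 -> fork_pos = 12 + 3 = 15. Next multiple of 6 is 18 (not reached); still 2 fragment(s).
Final fork_pos = 15, so 2 fragment(s) are complete. Build each: template segment -> complement -> reverse.
Fragment 1: template[0:6] = ATTATG -> complement TAATAC -> reversed CATAAT
Fragment 2: template[6:12] = ACTACG -> complement TGATGC -> reversed CGTAGT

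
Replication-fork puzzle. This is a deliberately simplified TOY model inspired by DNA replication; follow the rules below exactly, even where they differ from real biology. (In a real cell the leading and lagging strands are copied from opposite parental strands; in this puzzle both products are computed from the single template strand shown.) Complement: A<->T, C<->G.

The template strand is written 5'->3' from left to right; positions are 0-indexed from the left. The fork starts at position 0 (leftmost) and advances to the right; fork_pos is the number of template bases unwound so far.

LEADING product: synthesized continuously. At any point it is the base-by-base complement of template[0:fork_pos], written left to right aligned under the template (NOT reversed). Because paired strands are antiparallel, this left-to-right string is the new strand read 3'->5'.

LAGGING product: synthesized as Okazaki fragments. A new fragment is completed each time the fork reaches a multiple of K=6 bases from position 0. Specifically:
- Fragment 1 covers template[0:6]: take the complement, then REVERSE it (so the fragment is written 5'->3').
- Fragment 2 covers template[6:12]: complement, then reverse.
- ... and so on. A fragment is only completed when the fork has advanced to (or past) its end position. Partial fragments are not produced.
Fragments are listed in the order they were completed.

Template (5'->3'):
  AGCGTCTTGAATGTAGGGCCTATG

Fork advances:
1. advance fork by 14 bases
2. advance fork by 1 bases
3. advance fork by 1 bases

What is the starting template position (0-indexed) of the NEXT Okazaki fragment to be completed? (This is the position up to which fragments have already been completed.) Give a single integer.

Answer: 12

Derivation:
Step 1: advance 14 -> fork_pos = 0 + 14 = 14. Reached multiple(s) of 6: 6, 12 -> fragments 1-2 completed (2 total).
Step 2: advance 1 -> fork_pos = 14 + 1 = 15. Next multiple of 6 is 18 (not reached); still 2 fragment(s).
Step 3: advance 1 -> fork_pos = 15 + 1 = 16. Next multiple of 6 is 18 (not reached); still 2 fragment(s).
2 fragment(s) completed, covering template[0:12] (2 x 6 = 12). The next fragment, fragment 3, covers template[12:18], so it starts at position 12.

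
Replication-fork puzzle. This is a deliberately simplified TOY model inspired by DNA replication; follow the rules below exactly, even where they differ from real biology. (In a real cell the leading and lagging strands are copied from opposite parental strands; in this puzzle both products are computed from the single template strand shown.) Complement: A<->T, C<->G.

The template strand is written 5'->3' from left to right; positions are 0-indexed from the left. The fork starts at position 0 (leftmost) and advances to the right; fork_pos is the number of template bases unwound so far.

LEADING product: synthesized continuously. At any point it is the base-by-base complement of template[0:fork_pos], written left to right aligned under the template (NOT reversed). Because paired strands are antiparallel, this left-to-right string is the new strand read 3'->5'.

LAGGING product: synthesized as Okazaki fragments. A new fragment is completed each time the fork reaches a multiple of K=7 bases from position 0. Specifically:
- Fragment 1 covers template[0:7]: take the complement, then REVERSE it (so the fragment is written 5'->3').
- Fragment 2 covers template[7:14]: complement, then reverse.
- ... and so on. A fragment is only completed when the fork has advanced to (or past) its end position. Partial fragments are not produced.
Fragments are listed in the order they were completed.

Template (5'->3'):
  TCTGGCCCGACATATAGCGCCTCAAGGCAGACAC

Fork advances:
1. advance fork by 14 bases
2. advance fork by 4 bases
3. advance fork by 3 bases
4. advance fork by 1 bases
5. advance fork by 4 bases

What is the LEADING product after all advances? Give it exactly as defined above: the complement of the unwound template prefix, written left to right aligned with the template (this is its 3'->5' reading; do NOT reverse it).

Answer: AGACCGGGCTGTATATCGCGGAGTTC

Derivation:
Step 1: advance 14 -> fork_pos = 0 + 14 = 14.
Step 2: advance 4 -> fork_pos = 14 + 4 = 18.
Step 3: advance 3 -> fork_pos = 18 + 3 = 21.
Step 4: advance 1 -> fork_pos = 21 + 1 = 22.
Step 5: advance 4 -> fork_pos = 22 + 4 = 26.
Unwound prefix: template[0:26] = TCTGGCCCGACATATAGCGCCTCAAG
Complement it base by base (A<->T, C<->G), keeping left-to-right order:
  [0:5] TCTGG -> AGACC
  [5:10] CCCGA -> GGGCT
  [10:15] CATAT -> GTATA
  [15:20] AGCGC -> TCGCG
  [20:25] CTCAA -> GAGTT
  [25:26] G -> C
Concatenate: AGACCGGGCTGTATATCGCGGAGTTC (length 26; written aligned with the template, i.e. 3'->5').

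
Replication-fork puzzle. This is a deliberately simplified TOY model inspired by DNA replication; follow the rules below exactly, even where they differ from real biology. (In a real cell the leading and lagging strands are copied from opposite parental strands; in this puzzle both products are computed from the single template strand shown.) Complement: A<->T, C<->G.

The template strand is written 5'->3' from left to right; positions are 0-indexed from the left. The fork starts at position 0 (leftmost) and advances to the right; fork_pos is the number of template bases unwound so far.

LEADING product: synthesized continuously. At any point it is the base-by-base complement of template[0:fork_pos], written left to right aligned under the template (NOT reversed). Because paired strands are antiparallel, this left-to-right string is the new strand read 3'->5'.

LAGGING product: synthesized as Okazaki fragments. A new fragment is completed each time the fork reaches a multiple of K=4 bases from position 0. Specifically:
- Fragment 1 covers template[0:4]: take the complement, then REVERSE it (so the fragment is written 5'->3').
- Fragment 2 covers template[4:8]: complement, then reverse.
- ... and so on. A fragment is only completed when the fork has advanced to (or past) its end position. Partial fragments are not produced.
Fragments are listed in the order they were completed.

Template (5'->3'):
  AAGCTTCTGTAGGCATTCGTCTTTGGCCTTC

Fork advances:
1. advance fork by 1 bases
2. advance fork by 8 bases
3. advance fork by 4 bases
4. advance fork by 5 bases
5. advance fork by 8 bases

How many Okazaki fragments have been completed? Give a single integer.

Answer: 6

Derivation:
Step 1: advance 1 -> fork_pos = 0 + 1 = 1. Next multiple of 4 is 4 (not reached); still 0 fragment(s).
Step 2: advance 8 -> fork_pos = 1 + 8 = 9. Reached multiple(s) of 4: 4, 8 -> fragments 1-2 completed (2 total).
Step 3: advance 4 -> fork_pos = 9 + 4 = 13. Reached multiple(s) of 4: 12 -> fragment 3 completed (3 total).
Step 4: advance 5 -> fork_pos = 13 + 5 = 18. Reached multiple(s) of 4: 16 -> fragment 4 completed (4 total).
Step 5: advance 8 -> fork_pos = 18 + 8 = 26. Reached multiple(s) of 4: 20, 24 -> fragments 5-6 completed (6 total).
Check: final fork_pos = 26; the multiples of 4 that are <= 26 are 4..24 -> 26 // 4 = 6 completed fragment(s).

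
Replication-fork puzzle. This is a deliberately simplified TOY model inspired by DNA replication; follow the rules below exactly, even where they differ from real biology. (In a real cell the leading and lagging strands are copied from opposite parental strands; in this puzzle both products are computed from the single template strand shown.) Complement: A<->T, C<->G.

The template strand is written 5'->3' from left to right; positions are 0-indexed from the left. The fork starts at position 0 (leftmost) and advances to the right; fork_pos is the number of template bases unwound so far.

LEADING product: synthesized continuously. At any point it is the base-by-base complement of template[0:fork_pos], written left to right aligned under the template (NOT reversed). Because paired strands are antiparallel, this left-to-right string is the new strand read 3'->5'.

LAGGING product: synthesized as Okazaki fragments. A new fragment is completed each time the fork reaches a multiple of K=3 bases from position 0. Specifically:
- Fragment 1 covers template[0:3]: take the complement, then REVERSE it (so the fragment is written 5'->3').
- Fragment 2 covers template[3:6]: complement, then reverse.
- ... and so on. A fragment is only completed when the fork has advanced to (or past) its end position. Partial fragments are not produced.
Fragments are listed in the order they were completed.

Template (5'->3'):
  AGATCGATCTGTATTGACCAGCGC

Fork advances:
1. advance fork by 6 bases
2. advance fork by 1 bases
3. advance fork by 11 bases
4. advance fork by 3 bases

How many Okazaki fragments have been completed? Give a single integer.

Answer: 7

Derivation:
Step 1: advance 6 -> fork_pos = 0 + 6 = 6. Reached multiple(s) of 3: 3, 6 -> fragments 1-2 completed (2 total).
Step 2: advance 1 -> fork_pos = 6 + 1 = 7. Next multiple of 3 is 9 (not reached); still 2 fragment(s).
Step 3: advance 11 -> fork_pos = 7 + 11 = 18. Reached multiple(s) of 3: 9, 12, 15, 18 -> fragments 3-6 completed (6 total).
Step 4: advance 3 -> fork_pos = 18 + 3 = 21. Reached multiple(s) of 3: 21 -> fragment 7 completed (7 total).
Check: final fork_pos = 21; the multiples of 3 that are <= 21 are 3..21 -> 21 // 3 = 7 completed fragment(s).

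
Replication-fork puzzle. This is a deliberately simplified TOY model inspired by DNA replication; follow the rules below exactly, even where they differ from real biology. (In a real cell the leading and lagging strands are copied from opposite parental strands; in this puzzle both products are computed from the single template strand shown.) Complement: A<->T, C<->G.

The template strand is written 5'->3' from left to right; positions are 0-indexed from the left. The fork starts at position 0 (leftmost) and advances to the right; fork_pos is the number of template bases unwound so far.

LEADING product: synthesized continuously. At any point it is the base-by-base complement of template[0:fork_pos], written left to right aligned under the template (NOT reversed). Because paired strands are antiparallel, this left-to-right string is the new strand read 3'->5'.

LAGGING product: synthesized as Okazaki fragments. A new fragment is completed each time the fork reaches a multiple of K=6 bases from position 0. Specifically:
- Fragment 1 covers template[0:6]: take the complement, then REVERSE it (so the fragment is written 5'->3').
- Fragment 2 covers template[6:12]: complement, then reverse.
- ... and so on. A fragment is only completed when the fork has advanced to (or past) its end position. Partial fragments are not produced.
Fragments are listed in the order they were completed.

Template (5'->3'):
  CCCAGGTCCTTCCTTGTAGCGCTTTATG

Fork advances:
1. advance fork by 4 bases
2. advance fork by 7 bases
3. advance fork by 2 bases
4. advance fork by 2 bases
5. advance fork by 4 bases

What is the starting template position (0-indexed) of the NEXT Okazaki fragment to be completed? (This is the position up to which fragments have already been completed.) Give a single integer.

Step 1: advance 4 -> fork_pos = 0 + 4 = 4. Next multiple of 6 is 6 (not reached); still 0 fragment(s).
Step 2: advance 7 -> fork_pos = 4 + 7 = 11. Reached multiple(s) of 6: 6 -> fragment 1 completed (1 total).
Step 3: advance 2 -> fork_pos = 11 + 2 = 13. Reached multiple(s) of 6: 12 -> fragment 2 completed (2 total).
Step 4: advance 2 -> fork_pos = 13 + 2 = 15. Next multiple of 6 is 18 (not reached); still 2 fragment(s).
Step 5: advance 4 -> fork_pos = 15 + 4 = 19. Reached multiple(s) of 6: 18 -> fragment 3 completed (3 total).
3 fragment(s) completed, covering template[0:18] (3 x 6 = 18). The next fragment, fragment 4, covers template[18:24], so it starts at position 18.

Answer: 18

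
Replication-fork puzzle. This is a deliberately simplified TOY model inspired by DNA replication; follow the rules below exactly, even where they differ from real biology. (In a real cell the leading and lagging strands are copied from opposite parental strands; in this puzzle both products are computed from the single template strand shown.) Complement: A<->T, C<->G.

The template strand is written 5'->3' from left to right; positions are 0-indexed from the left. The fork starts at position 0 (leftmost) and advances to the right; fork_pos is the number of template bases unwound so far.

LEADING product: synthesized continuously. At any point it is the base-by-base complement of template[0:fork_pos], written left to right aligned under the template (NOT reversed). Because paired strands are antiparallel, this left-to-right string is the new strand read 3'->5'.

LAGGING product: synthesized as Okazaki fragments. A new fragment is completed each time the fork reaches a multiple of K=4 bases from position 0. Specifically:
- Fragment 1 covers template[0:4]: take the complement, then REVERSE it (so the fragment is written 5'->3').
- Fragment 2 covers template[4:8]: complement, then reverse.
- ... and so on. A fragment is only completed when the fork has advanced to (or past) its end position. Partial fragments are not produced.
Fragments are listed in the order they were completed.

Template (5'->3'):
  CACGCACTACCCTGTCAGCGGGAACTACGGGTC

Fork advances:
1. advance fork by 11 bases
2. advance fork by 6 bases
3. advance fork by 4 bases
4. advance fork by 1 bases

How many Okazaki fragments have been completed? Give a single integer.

Step 1: advance 11 -> fork_pos = 0 + 11 = 11. Reached multiple(s) of 4: 4, 8 -> fragments 1-2 completed (2 total).
Step 2: advance 6 -> fork_pos = 11 + 6 = 17. Reached multiple(s) of 4: 12, 16 -> fragments 3-4 completed (4 total).
Step 3: advance 4 -> fork_pos = 17 + 4 = 21. Reached multiple(s) of 4: 20 -> fragment 5 completed (5 total).
Step 4: advance 1 -> fork_pos = 21 + 1 = 22. Next multiple of 4 is 24 (not reached); still 5 fragment(s).
Check: final fork_pos = 22; the multiples of 4 that are <= 22 are 4..20 -> 22 // 4 = 5 completed fragment(s).

Answer: 5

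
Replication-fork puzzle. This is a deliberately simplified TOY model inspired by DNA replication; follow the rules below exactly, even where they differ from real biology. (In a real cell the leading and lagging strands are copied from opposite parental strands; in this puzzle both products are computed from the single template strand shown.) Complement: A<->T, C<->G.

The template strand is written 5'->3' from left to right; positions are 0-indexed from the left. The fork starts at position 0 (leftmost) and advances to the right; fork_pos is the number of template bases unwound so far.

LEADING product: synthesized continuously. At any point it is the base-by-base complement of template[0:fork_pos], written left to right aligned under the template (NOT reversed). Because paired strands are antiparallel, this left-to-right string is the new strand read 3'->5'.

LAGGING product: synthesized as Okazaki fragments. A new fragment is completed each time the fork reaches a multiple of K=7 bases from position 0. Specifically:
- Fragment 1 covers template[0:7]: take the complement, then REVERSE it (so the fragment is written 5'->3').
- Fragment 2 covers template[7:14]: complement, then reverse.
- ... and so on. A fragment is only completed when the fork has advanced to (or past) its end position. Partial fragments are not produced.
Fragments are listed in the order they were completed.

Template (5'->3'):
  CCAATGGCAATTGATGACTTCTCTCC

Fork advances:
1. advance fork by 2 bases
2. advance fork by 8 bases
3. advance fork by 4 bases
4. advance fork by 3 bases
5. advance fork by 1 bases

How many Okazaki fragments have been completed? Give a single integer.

Answer: 2

Derivation:
Step 1: advance 2 -> fork_pos = 0 + 2 = 2. Next multiple of 7 is 7 (not reached); still 0 fragment(s).
Step 2: advance 8 -> fork_pos = 2 + 8 = 10. Reached multiple(s) of 7: 7 -> fragment 1 completed (1 total).
Step 3: advance 4 -> fork_pos = 10 + 4 = 14. Reached multiple(s) of 7: 14 -> fragment 2 completed (2 total).
Step 4: advance 3 -> fork_pos = 14 + 3 = 17. Next multiple of 7 is 21 (not reached); still 2 fragment(s).
Step 5: advance 1 -> fork_pos = 17 + 1 = 18. Next multiple of 7 is 21 (not reached); still 2 fragment(s).
Check: final fork_pos = 18; the multiples of 7 that are <= 18 are 7..14 -> 18 // 7 = 2 completed fragment(s).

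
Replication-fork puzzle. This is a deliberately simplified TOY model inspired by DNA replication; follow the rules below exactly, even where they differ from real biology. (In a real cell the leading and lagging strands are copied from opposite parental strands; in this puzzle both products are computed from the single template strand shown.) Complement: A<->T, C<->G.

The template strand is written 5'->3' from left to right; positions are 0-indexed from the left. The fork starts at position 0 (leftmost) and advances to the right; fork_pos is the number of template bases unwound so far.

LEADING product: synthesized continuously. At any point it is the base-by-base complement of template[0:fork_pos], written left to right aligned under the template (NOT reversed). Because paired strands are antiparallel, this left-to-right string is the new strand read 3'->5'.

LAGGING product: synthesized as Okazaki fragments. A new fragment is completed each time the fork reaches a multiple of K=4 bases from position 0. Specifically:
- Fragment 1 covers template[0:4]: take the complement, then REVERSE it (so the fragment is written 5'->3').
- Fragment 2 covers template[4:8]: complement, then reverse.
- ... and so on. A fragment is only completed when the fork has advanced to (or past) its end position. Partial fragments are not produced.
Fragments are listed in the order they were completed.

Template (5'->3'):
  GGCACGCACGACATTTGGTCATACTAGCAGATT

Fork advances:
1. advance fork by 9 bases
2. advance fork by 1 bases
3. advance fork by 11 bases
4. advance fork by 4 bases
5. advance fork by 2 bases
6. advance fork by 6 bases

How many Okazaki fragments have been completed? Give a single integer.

Answer: 8

Derivation:
Step 1: advance 9 -> fork_pos = 0 + 9 = 9. Reached multiple(s) of 4: 4, 8 -> fragments 1-2 completed (2 total).
Step 2: advance 1 -> fork_pos = 9 + 1 = 10. Next multiple of 4 is 12 (not reached); still 2 fragment(s).
Step 3: advance 11 -> fork_pos = 10 + 11 = 21. Reached multiple(s) of 4: 12, 16, 20 -> fragments 3-5 completed (5 total).
Step 4: advance 4 -> fork_pos = 21 + 4 = 25. Reached multiple(s) of 4: 24 -> fragment 6 completed (6 total).
Step 5: advance 2 -> fork_pos = 25 + 2 = 27. Next multiple of 4 is 28 (not reached); still 6 fragment(s).
Step 6: advance 6 -> fork_pos = 27 + 6 = 33. Reached multiple(s) of 4: 28, 32 -> fragments 7-8 completed (8 total).
Check: final fork_pos = 33; the multiples of 4 that are <= 33 are 4..32 -> 33 // 4 = 8 completed fragment(s).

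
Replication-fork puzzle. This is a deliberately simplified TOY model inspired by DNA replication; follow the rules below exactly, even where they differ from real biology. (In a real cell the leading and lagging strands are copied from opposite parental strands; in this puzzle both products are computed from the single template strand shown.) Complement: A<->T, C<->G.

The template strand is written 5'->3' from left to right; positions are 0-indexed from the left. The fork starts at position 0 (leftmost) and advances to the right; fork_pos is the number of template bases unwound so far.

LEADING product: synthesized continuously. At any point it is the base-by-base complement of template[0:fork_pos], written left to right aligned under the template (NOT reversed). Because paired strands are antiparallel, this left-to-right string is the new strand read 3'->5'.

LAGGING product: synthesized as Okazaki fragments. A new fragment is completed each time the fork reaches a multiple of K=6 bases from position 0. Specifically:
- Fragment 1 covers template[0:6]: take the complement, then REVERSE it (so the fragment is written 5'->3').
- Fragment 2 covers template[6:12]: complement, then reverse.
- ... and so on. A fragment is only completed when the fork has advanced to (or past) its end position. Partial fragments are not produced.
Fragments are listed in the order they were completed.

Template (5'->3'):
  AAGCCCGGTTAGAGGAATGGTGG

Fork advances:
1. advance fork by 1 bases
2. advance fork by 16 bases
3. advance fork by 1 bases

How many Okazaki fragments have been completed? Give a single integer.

Step 1: advance 1 -> fork_pos = 0 + 1 = 1. Next multiple of 6 is 6 (not reached); still 0 fragment(s).
Step 2: advance 16 -> fork_pos = 1 + 16 = 17. Reached multiple(s) of 6: 6, 12 -> fragments 1-2 completed (2 total).
Step 3: advance 1 -> fork_pos = 17 + 1 = 18. Reached multiple(s) of 6: 18 -> fragment 3 completed (3 total).
Check: final fork_pos = 18; the multiples of 6 that are <= 18 are 6..18 -> 18 // 6 = 3 completed fragment(s).

Answer: 3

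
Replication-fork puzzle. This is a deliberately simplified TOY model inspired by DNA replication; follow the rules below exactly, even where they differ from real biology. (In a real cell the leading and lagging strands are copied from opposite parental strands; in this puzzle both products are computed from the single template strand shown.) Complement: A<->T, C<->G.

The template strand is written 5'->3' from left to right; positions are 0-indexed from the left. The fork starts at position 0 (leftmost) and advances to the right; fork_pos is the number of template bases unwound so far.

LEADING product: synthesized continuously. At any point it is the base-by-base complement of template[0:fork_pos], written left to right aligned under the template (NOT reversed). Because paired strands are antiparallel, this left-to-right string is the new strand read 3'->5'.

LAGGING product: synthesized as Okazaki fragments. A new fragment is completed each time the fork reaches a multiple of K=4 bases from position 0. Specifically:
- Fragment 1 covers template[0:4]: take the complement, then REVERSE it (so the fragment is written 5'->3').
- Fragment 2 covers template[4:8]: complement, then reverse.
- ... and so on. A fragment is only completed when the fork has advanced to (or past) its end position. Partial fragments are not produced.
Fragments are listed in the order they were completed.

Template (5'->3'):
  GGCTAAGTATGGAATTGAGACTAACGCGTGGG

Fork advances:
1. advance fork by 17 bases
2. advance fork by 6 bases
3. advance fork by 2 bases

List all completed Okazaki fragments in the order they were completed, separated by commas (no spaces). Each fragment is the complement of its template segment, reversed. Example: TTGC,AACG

Answer: AGCC,ACTT,CCAT,AATT,TCTC,TTAG

Derivation:
Step 1: advance 17 -> fork_pos = 0 + 17 = 17. Reached multiple(s) of 4: 4, 8, 12, 16 -> fragments 1-4 completed (4 total).
Step 2: advance 6 -> fork_pos = 17 + 6 = 23. Reached multiple(s) of 4: 20 -> fragment 5 completed (5 total).
Step 3: advance 2 -> fork_pos = 23 + 2 = 25. Reached multiple(s) of 4: 24 -> fragment 6 completed (6 total).
Final fork_pos = 25, so 6 fragment(s) are complete. Build each: template segment -> complement -> reverse.
Fragment 1: template[0:4] = GGCT -> complement CCGA -> reversed AGCC
Fragment 2: template[4:8] = AAGT -> complement TTCA -> reversed ACTT
Fragment 3: template[8:12] = ATGG -> complement TACC -> reversed CCAT
Fragment 4: template[12:16] = AATT -> complement TTAA -> reversed AATT
Fragment 5: template[16:20] = GAGA -> complement CTCT -> reversed TCTC
Fragment 6: template[20:24] = CTAA -> complement GATT -> reversed TTAG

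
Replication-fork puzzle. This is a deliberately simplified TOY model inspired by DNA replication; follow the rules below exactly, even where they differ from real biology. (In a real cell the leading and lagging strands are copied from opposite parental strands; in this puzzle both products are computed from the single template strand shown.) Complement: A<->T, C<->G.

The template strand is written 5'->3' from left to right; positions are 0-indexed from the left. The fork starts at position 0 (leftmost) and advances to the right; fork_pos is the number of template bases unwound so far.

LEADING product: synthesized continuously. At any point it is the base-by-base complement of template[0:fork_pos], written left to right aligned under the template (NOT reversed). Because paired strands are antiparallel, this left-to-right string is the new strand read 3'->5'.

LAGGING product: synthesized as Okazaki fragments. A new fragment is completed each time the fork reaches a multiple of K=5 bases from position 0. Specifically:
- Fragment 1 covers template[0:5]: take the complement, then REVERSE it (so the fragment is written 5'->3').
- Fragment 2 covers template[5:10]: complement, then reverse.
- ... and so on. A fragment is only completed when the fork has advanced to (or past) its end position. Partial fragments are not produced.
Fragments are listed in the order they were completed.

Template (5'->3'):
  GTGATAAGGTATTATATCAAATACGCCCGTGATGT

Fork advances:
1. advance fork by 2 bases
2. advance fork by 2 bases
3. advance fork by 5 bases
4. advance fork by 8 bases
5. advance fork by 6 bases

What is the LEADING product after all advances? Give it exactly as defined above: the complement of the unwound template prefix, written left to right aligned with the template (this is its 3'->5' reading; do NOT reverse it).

Answer: CACTATTCCATAATATAGTTTAT

Derivation:
Step 1: advance 2 -> fork_pos = 0 + 2 = 2.
Step 2: advance 2 -> fork_pos = 2 + 2 = 4.
Step 3: advance 5 -> fork_pos = 4 + 5 = 9.
Step 4: advance 8 -> fork_pos = 9 + 8 = 17.
Step 5: advance 6 -> fork_pos = 17 + 6 = 23.
Unwound prefix: template[0:23] = GTGATAAGGTATTATATCAAATA
Complement it base by base (A<->T, C<->G), keeping left-to-right order:
  [0:5] GTGAT -> CACTA
  [5:10] AAGGT -> TTCCA
  [10:15] ATTAT -> TAATA
  [15:20] ATCAA -> TAGTT
  [20:23] ATA -> TAT
Concatenate: CACTATTCCATAATATAGTTTAT (length 23; written aligned with the template, i.e. 3'->5').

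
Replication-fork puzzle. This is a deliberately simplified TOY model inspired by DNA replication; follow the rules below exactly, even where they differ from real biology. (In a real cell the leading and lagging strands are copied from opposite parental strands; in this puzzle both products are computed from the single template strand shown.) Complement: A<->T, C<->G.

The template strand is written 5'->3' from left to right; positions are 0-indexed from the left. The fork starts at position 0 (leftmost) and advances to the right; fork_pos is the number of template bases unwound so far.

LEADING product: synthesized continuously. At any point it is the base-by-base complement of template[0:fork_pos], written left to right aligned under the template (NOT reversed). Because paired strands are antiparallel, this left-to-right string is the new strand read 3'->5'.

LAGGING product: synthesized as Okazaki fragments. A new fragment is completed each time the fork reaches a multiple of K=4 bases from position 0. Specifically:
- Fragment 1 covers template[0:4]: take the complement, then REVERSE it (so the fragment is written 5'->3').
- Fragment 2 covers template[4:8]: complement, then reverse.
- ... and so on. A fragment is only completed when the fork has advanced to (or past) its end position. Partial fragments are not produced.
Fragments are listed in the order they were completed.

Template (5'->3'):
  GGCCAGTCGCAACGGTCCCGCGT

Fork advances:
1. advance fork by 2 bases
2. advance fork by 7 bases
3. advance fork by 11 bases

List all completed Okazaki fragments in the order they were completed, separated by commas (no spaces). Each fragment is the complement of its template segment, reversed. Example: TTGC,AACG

Step 1: advance 2 -> fork_pos = 0 + 2 = 2. Next multiple of 4 is 4 (not reached); still 0 fragment(s).
Step 2: advance 7 -> fork_pos = 2 + 7 = 9. Reached multiple(s) of 4: 4, 8 -> fragments 1-2 completed (2 total).
Step 3: advance 11 -> fork_pos = 9 + 11 = 20. Reached multiple(s) of 4: 12, 16, 20 -> fragments 3-5 completed (5 total).
Final fork_pos = 20, so 5 fragment(s) are complete. Build each: template segment -> complement -> reverse.
Fragment 1: template[0:4] = GGCC -> complement CCGG -> reversed GGCC
Fragment 2: template[4:8] = AGTC -> complement TCAG -> reversed GACT
Fragment 3: template[8:12] = GCAA -> complement CGTT -> reversed TTGC
Fragment 4: template[12:16] = CGGT -> complement GCCA -> reversed ACCG
Fragment 5: template[16:20] = CCCG -> complement GGGC -> reversed CGGG

Answer: GGCC,GACT,TTGC,ACCG,CGGG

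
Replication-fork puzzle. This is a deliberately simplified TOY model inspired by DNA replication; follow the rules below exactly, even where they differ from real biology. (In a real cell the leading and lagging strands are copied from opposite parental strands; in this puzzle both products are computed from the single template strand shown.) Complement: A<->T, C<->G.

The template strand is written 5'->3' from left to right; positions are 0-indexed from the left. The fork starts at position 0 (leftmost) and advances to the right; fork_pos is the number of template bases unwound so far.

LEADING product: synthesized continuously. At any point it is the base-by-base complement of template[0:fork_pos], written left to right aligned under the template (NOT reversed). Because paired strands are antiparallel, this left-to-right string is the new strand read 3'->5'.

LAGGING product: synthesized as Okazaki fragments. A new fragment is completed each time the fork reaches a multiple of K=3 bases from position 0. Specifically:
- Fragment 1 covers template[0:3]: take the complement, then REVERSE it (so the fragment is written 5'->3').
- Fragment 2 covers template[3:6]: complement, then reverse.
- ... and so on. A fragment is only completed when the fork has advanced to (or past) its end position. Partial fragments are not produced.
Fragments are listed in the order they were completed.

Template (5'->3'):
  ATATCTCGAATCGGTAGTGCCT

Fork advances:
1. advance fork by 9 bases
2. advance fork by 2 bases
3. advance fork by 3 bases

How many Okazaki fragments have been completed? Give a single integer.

Answer: 4

Derivation:
Step 1: advance 9 -> fork_pos = 0 + 9 = 9. Reached multiple(s) of 3: 3, 6, 9 -> fragments 1-3 completed (3 total).
Step 2: advance 2 -> fork_pos = 9 + 2 = 11. Next multiple of 3 is 12 (not reached); still 3 fragment(s).
Step 3: advance 3 -> fork_pos = 11 + 3 = 14. Reached multiple(s) of 3: 12 -> fragment 4 completed (4 total).
Check: final fork_pos = 14; the multiples of 3 that are <= 14 are 3..12 -> 14 // 3 = 4 completed fragment(s).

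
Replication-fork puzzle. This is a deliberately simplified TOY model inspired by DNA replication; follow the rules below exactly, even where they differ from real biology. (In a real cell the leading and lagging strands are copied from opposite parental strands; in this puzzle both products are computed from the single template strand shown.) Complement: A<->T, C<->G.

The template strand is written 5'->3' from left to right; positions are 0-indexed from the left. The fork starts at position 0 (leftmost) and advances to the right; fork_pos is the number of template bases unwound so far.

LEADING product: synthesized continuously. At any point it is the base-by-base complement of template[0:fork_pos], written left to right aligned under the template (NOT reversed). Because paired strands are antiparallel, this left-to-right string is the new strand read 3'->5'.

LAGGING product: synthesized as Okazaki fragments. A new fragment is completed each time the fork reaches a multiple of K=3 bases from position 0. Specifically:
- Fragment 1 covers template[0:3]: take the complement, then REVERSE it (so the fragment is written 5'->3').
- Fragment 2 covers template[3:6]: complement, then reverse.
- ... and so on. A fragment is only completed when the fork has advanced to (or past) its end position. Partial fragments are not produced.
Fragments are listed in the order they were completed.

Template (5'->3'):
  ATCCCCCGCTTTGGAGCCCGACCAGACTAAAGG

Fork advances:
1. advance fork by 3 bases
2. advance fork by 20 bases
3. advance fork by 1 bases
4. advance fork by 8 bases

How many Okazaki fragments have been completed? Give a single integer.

Answer: 10

Derivation:
Step 1: advance 3 -> fork_pos = 0 + 3 = 3. Reached multiple(s) of 3: 3 -> fragment 1 completed (1 total).
Step 2: advance 20 -> fork_pos = 3 + 20 = 23. Reached multiple(s) of 3: 6, 9, 12, 15, 18, 21 -> fragments 2-7 completed (7 total).
Step 3: advance 1 -> fork_pos = 23 + 1 = 24. Reached multiple(s) of 3: 24 -> fragment 8 completed (8 total).
Step 4: advance 8 -> fork_pos = 24 + 8 = 32. Reached multiple(s) of 3: 27, 30 -> fragments 9-10 completed (10 total).
Check: final fork_pos = 32; the multiples of 3 that are <= 32 are 3..30 -> 32 // 3 = 10 completed fragment(s).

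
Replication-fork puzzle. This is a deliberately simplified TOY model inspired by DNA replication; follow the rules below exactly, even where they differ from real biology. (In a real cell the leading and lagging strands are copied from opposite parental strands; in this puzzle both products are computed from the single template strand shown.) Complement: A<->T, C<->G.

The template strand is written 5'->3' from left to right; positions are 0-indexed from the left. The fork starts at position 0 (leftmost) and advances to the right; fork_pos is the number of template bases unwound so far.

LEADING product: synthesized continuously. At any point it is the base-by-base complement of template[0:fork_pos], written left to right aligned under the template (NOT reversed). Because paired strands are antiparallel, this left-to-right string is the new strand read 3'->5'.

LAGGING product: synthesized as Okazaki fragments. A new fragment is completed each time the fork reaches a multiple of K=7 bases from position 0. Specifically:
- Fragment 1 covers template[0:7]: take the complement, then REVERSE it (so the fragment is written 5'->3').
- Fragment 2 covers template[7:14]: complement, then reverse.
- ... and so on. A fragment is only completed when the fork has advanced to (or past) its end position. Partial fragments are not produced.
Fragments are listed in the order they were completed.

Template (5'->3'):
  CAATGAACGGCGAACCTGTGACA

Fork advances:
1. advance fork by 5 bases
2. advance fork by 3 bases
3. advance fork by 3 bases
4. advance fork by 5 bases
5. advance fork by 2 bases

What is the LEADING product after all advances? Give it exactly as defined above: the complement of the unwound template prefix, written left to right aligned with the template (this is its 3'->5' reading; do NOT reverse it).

Answer: GTTACTTGCCGCTTGGAC

Derivation:
Step 1: advance 5 -> fork_pos = 0 + 5 = 5.
Step 2: advance 3 -> fork_pos = 5 + 3 = 8.
Step 3: advance 3 -> fork_pos = 8 + 3 = 11.
Step 4: advance 5 -> fork_pos = 11 + 5 = 16.
Step 5: advance 2 -> fork_pos = 16 + 2 = 18.
Unwound prefix: template[0:18] = CAATGAACGGCGAACCTG
Complement it base by base (A<->T, C<->G), keeping left-to-right order:
  [0:5] CAATG -> GTTAC
  [5:10] AACGG -> TTGCC
  [10:15] CGAAC -> GCTTG
  [15:18] CTG -> GAC
Concatenate: GTTACTTGCCGCTTGGAC (length 18; written aligned with the template, i.e. 3'->5').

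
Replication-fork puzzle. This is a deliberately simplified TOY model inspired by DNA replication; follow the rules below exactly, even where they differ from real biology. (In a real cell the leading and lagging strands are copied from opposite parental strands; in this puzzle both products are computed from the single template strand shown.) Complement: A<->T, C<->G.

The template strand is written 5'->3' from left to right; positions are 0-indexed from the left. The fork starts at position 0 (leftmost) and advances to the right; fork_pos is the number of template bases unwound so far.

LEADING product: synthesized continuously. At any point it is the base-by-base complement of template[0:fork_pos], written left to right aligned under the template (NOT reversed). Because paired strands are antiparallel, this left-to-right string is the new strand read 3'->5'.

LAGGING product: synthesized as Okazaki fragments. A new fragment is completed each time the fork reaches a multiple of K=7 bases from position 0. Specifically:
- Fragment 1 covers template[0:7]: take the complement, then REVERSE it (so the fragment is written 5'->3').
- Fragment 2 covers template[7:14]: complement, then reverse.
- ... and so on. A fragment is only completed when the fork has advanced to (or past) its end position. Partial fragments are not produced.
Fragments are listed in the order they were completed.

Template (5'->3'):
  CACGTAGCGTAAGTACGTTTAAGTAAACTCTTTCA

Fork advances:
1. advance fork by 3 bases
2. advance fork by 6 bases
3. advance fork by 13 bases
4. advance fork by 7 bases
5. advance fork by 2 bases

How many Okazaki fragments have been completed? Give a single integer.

Answer: 4

Derivation:
Step 1: advance 3 -> fork_pos = 0 + 3 = 3. Next multiple of 7 is 7 (not reached); still 0 fragment(s).
Step 2: advance 6 -> fork_pos = 3 + 6 = 9. Reached multiple(s) of 7: 7 -> fragment 1 completed (1 total).
Step 3: advance 13 -> fork_pos = 9 + 13 = 22. Reached multiple(s) of 7: 14, 21 -> fragments 2-3 completed (3 total).
Step 4: advance 7 -> fork_pos = 22 + 7 = 29. Reached multiple(s) of 7: 28 -> fragment 4 completed (4 total).
Step 5: advance 2 -> fork_pos = 29 + 2 = 31. Next multiple of 7 is 35 (not reached); still 4 fragment(s).
Check: final fork_pos = 31; the multiples of 7 that are <= 31 are 7..28 -> 31 // 7 = 4 completed fragment(s).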